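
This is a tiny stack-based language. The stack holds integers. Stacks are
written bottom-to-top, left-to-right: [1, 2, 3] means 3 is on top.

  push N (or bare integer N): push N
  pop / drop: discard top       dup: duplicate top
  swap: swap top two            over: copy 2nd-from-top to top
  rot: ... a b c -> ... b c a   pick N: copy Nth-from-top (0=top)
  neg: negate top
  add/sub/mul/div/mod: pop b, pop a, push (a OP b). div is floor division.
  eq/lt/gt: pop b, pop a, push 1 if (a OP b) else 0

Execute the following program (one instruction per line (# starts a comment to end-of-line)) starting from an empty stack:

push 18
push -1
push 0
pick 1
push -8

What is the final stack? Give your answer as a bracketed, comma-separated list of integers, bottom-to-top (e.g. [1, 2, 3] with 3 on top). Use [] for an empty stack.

Answer: [18, -1, 0, -1, -8]

Derivation:
After 'push 18': [18]
After 'push -1': [18, -1]
After 'push 0': [18, -1, 0]
After 'pick 1': [18, -1, 0, -1]
After 'push -8': [18, -1, 0, -1, -8]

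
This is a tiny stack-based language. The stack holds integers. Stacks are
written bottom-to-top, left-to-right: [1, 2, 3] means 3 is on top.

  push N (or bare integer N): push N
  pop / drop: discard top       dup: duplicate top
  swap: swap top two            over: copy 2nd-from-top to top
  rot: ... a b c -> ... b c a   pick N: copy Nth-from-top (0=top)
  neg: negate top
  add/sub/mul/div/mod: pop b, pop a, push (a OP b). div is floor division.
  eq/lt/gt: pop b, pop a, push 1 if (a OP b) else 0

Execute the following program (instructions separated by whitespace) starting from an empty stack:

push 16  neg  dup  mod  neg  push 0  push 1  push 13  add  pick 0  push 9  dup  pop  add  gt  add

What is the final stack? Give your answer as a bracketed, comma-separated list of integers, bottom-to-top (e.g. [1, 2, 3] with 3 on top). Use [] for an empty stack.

Answer: [0, 0]

Derivation:
After 'push 16': [16]
After 'neg': [-16]
After 'dup': [-16, -16]
After 'mod': [0]
After 'neg': [0]
After 'push 0': [0, 0]
After 'push 1': [0, 0, 1]
After 'push 13': [0, 0, 1, 13]
After 'add': [0, 0, 14]
After 'pick 0': [0, 0, 14, 14]
After 'push 9': [0, 0, 14, 14, 9]
After 'dup': [0, 0, 14, 14, 9, 9]
After 'pop': [0, 0, 14, 14, 9]
After 'add': [0, 0, 14, 23]
After 'gt': [0, 0, 0]
After 'add': [0, 0]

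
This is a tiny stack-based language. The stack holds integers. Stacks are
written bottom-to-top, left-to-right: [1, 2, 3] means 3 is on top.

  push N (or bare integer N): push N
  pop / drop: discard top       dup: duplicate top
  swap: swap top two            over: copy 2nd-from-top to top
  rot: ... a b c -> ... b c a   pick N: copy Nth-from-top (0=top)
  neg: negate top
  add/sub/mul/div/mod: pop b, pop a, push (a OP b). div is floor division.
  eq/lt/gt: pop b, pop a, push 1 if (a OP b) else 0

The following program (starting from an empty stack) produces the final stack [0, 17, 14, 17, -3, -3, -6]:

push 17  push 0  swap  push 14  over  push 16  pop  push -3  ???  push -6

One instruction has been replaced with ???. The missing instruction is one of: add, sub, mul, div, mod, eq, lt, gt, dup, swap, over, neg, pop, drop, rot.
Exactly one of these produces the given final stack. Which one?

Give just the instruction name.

Answer: dup

Derivation:
Stack before ???: [0, 17, 14, 17, -3]
Stack after ???:  [0, 17, 14, 17, -3, -3]
The instruction that transforms [0, 17, 14, 17, -3] -> [0, 17, 14, 17, -3, -3] is: dup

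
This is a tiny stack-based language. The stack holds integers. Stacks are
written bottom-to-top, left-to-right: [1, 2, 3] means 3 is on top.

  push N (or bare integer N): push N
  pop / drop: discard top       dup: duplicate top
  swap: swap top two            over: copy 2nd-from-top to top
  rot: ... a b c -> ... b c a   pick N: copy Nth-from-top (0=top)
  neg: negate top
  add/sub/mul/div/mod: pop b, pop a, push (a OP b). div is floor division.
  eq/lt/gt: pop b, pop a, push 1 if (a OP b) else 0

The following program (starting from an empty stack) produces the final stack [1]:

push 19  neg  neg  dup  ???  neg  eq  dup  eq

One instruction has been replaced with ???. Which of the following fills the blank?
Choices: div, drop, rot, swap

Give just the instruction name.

Stack before ???: [19, 19]
Stack after ???:  [19, 19]
Checking each choice:
  div: stack underflow (need 2, have 1)
  drop: stack underflow (need 2, have 1)
  rot: stack underflow (need 3, have 2)
  swap: MATCH


Answer: swap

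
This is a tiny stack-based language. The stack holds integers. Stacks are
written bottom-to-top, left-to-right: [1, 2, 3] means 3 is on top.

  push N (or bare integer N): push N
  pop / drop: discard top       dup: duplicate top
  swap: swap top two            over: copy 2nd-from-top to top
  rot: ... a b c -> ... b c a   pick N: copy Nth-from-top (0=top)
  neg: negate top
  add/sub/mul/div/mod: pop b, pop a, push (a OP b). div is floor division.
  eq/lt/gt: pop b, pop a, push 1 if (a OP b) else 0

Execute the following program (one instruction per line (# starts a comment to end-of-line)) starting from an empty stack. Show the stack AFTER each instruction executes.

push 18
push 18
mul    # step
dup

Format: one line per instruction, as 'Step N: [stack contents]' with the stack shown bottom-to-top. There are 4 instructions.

Step 1: [18]
Step 2: [18, 18]
Step 3: [324]
Step 4: [324, 324]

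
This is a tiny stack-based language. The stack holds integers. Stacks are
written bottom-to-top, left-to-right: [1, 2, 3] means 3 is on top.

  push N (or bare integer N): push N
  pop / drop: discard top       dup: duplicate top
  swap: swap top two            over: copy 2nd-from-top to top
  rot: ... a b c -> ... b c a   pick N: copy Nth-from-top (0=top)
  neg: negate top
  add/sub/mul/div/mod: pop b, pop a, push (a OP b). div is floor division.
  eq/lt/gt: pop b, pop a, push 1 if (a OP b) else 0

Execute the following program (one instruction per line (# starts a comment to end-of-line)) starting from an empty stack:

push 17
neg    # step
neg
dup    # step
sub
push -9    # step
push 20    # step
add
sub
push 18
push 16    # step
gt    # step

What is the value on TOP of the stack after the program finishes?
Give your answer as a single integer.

After 'push 17': [17]
After 'neg': [-17]
After 'neg': [17]
After 'dup': [17, 17]
After 'sub': [0]
After 'push -9': [0, -9]
After 'push 20': [0, -9, 20]
After 'add': [0, 11]
After 'sub': [-11]
After 'push 18': [-11, 18]
After 'push 16': [-11, 18, 16]
After 'gt': [-11, 1]

Answer: 1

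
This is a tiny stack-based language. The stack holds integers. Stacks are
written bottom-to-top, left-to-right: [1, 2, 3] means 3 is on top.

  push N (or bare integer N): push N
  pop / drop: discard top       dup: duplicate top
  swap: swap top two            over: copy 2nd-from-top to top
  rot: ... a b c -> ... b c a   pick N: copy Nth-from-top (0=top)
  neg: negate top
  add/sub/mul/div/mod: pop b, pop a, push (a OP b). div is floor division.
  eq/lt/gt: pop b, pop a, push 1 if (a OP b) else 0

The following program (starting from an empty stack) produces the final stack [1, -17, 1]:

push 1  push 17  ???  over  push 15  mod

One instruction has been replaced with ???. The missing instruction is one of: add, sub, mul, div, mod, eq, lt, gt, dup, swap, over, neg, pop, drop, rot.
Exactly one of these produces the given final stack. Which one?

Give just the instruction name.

Answer: neg

Derivation:
Stack before ???: [1, 17]
Stack after ???:  [1, -17]
The instruction that transforms [1, 17] -> [1, -17] is: neg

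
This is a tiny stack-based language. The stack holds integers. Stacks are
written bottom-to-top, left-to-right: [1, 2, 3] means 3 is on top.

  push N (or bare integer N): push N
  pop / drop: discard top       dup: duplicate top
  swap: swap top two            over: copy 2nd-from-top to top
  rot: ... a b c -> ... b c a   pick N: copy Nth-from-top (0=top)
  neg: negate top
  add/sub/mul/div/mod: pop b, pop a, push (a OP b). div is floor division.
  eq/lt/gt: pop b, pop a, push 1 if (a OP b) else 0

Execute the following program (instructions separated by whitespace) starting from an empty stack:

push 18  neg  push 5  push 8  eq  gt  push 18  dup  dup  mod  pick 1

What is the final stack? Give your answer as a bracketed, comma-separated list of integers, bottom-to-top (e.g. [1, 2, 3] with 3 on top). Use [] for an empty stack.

After 'push 18': [18]
After 'neg': [-18]
After 'push 5': [-18, 5]
After 'push 8': [-18, 5, 8]
After 'eq': [-18, 0]
After 'gt': [0]
After 'push 18': [0, 18]
After 'dup': [0, 18, 18]
After 'dup': [0, 18, 18, 18]
After 'mod': [0, 18, 0]
After 'pick 1': [0, 18, 0, 18]

Answer: [0, 18, 0, 18]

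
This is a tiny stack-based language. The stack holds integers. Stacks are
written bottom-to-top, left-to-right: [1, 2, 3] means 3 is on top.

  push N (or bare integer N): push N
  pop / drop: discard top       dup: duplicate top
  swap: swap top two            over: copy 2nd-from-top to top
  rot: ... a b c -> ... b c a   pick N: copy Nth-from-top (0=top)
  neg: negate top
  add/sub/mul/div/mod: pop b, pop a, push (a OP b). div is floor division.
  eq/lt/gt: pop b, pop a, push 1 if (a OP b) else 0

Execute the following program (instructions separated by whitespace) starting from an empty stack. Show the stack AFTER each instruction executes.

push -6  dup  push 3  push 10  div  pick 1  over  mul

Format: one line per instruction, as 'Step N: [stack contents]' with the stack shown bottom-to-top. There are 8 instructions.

Step 1: [-6]
Step 2: [-6, -6]
Step 3: [-6, -6, 3]
Step 4: [-6, -6, 3, 10]
Step 5: [-6, -6, 0]
Step 6: [-6, -6, 0, -6]
Step 7: [-6, -6, 0, -6, 0]
Step 8: [-6, -6, 0, 0]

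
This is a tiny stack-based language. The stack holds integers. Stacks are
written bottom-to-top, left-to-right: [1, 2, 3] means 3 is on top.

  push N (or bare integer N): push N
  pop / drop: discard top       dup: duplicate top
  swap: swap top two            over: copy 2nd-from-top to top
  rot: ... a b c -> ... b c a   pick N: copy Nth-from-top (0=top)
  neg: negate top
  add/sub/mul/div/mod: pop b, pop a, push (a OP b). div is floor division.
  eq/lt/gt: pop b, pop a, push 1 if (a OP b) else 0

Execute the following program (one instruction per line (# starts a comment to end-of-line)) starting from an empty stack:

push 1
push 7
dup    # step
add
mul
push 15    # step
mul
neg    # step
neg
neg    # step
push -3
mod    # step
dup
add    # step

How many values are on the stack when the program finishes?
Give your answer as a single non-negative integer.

Answer: 1

Derivation:
After 'push 1': stack = [1] (depth 1)
After 'push 7': stack = [1, 7] (depth 2)
After 'dup': stack = [1, 7, 7] (depth 3)
After 'add': stack = [1, 14] (depth 2)
After 'mul': stack = [14] (depth 1)
After 'push 15': stack = [14, 15] (depth 2)
After 'mul': stack = [210] (depth 1)
After 'neg': stack = [-210] (depth 1)
After 'neg': stack = [210] (depth 1)
After 'neg': stack = [-210] (depth 1)
After 'push -3': stack = [-210, -3] (depth 2)
After 'mod': stack = [0] (depth 1)
After 'dup': stack = [0, 0] (depth 2)
After 'add': stack = [0] (depth 1)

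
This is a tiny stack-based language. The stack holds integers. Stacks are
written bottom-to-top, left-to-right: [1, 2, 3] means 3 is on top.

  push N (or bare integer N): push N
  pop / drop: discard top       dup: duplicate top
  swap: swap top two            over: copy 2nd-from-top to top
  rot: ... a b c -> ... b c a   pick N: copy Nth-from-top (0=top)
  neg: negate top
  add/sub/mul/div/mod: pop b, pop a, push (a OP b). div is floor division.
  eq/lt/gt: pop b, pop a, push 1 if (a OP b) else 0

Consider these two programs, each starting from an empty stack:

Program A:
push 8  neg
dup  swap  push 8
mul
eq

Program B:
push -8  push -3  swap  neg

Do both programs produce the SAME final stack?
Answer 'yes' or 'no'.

Program A trace:
  After 'push 8': [8]
  After 'neg': [-8]
  After 'dup': [-8, -8]
  After 'swap': [-8, -8]
  After 'push 8': [-8, -8, 8]
  After 'mul': [-8, -64]
  After 'eq': [0]
Program A final stack: [0]

Program B trace:
  After 'push -8': [-8]
  After 'push -3': [-8, -3]
  After 'swap': [-3, -8]
  After 'neg': [-3, 8]
Program B final stack: [-3, 8]
Same: no

Answer: no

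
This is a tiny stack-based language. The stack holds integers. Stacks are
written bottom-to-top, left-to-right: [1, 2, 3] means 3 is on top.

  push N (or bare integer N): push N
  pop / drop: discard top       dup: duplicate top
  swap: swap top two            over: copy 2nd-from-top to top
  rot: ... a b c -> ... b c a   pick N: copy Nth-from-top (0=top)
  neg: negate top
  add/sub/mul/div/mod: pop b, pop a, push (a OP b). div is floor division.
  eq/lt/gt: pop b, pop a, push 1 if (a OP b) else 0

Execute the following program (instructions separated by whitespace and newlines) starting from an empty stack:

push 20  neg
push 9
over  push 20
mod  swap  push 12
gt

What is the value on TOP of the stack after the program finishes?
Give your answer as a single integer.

After 'push 20': [20]
After 'neg': [-20]
After 'push 9': [-20, 9]
After 'over': [-20, 9, -20]
After 'push 20': [-20, 9, -20, 20]
After 'mod': [-20, 9, 0]
After 'swap': [-20, 0, 9]
After 'push 12': [-20, 0, 9, 12]
After 'gt': [-20, 0, 0]

Answer: 0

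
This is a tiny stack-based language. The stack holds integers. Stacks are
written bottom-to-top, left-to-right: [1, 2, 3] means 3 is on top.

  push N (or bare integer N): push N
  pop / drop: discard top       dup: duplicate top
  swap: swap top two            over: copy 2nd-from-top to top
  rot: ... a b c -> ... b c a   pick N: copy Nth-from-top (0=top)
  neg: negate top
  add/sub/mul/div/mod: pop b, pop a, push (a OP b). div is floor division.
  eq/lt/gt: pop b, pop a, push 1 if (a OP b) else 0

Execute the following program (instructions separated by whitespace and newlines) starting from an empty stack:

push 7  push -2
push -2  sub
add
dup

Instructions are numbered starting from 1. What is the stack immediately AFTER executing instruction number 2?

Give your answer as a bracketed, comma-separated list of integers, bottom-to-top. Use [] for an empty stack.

Answer: [7, -2]

Derivation:
Step 1 ('push 7'): [7]
Step 2 ('push -2'): [7, -2]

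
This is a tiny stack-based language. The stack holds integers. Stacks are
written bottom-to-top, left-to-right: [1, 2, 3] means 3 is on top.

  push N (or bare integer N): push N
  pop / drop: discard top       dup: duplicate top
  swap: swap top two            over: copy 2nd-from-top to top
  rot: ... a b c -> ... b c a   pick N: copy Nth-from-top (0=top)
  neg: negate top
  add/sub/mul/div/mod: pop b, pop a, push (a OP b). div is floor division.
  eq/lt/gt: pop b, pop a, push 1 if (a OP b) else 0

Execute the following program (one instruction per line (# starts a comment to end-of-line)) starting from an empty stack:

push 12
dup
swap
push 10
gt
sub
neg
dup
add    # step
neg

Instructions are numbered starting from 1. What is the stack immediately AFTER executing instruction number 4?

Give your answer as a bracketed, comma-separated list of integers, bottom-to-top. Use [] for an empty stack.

Answer: [12, 12, 10]

Derivation:
Step 1 ('push 12'): [12]
Step 2 ('dup'): [12, 12]
Step 3 ('swap'): [12, 12]
Step 4 ('push 10'): [12, 12, 10]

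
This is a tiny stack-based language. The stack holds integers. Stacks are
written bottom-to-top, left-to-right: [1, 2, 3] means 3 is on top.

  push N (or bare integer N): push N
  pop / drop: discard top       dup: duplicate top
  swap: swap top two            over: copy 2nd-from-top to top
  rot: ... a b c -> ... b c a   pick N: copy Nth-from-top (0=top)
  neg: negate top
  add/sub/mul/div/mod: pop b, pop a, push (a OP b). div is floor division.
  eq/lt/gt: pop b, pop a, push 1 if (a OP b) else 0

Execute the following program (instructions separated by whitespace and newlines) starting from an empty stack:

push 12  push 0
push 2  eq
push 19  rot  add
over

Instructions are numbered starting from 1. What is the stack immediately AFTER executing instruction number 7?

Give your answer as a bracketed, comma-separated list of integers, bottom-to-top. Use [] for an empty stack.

Answer: [0, 31]

Derivation:
Step 1 ('push 12'): [12]
Step 2 ('push 0'): [12, 0]
Step 3 ('push 2'): [12, 0, 2]
Step 4 ('eq'): [12, 0]
Step 5 ('push 19'): [12, 0, 19]
Step 6 ('rot'): [0, 19, 12]
Step 7 ('add'): [0, 31]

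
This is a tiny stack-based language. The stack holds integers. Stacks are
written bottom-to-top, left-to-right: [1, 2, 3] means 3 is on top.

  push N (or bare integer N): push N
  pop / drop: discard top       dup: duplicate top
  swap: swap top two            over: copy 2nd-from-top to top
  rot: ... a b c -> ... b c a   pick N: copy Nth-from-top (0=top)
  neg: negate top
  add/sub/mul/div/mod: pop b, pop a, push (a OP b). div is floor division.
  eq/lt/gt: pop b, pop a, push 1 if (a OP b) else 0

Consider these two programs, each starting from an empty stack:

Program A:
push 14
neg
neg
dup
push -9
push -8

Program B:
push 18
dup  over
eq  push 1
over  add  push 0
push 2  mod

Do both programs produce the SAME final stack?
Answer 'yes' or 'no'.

Program A trace:
  After 'push 14': [14]
  After 'neg': [-14]
  After 'neg': [14]
  After 'dup': [14, 14]
  After 'push -9': [14, 14, -9]
  After 'push -8': [14, 14, -9, -8]
Program A final stack: [14, 14, -9, -8]

Program B trace:
  After 'push 18': [18]
  After 'dup': [18, 18]
  After 'over': [18, 18, 18]
  After 'eq': [18, 1]
  After 'push 1': [18, 1, 1]
  After 'over': [18, 1, 1, 1]
  After 'add': [18, 1, 2]
  After 'push 0': [18, 1, 2, 0]
  After 'push 2': [18, 1, 2, 0, 2]
  After 'mod': [18, 1, 2, 0]
Program B final stack: [18, 1, 2, 0]
Same: no

Answer: no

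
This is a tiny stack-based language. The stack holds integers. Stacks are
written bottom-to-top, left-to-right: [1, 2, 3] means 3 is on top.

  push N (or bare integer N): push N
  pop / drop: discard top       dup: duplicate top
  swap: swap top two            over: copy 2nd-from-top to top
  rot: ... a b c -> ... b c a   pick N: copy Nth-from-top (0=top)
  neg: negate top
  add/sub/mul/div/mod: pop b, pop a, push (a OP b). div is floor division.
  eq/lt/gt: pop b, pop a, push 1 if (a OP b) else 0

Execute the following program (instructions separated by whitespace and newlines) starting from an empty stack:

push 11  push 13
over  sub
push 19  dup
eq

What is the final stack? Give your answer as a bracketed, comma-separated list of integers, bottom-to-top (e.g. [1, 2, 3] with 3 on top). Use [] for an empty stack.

After 'push 11': [11]
After 'push 13': [11, 13]
After 'over': [11, 13, 11]
After 'sub': [11, 2]
After 'push 19': [11, 2, 19]
After 'dup': [11, 2, 19, 19]
After 'eq': [11, 2, 1]

Answer: [11, 2, 1]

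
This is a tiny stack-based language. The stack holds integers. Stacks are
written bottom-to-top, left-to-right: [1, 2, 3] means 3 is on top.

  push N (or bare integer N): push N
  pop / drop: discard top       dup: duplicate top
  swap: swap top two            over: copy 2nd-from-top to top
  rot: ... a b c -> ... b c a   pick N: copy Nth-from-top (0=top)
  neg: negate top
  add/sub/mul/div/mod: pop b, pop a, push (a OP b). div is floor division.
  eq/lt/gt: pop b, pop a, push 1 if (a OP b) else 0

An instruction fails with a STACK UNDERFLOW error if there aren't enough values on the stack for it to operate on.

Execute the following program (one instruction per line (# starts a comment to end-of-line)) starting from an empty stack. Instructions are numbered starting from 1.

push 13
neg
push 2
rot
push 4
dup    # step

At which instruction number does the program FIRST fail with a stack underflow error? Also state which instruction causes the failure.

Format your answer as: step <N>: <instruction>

Step 1 ('push 13'): stack = [13], depth = 1
Step 2 ('neg'): stack = [-13], depth = 1
Step 3 ('push 2'): stack = [-13, 2], depth = 2
Step 4 ('rot'): needs 3 value(s) but depth is 2 — STACK UNDERFLOW

Answer: step 4: rot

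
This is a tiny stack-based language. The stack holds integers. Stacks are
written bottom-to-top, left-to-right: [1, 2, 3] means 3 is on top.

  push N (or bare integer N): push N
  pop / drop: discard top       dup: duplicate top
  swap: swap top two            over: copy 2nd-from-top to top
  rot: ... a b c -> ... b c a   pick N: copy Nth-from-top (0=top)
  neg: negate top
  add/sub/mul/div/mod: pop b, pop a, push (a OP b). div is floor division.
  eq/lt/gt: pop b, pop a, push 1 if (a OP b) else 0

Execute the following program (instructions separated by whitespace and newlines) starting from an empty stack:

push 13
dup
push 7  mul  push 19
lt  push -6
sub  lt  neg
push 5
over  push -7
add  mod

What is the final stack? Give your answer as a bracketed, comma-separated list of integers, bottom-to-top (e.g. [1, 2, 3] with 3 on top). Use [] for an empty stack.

Answer: [0, -2]

Derivation:
After 'push 13': [13]
After 'dup': [13, 13]
After 'push 7': [13, 13, 7]
After 'mul': [13, 91]
After 'push 19': [13, 91, 19]
After 'lt': [13, 0]
After 'push -6': [13, 0, -6]
After 'sub': [13, 6]
After 'lt': [0]
After 'neg': [0]
After 'push 5': [0, 5]
After 'over': [0, 5, 0]
After 'push -7': [0, 5, 0, -7]
After 'add': [0, 5, -7]
After 'mod': [0, -2]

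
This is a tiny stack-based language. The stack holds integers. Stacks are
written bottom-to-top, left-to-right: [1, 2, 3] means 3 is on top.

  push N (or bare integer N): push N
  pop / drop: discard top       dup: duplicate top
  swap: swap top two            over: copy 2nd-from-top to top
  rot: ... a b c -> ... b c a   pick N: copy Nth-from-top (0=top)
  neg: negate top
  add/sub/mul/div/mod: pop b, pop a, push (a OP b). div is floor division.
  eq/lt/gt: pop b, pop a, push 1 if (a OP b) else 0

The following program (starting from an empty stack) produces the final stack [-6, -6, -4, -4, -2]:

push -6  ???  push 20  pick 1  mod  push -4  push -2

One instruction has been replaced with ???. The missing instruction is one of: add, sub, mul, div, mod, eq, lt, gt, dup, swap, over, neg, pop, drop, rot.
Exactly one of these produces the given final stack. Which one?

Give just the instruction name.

Stack before ???: [-6]
Stack after ???:  [-6, -6]
The instruction that transforms [-6] -> [-6, -6] is: dup

Answer: dup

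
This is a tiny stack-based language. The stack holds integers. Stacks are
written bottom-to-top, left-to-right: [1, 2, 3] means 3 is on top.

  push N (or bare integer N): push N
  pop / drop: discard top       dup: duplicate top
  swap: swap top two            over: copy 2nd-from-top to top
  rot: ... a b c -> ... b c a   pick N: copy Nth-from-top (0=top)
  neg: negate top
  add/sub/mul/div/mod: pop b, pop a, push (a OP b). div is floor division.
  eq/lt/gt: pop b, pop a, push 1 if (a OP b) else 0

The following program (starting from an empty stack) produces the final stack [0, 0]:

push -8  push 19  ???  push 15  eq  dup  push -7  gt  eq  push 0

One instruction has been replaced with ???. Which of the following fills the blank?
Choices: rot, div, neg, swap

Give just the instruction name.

Answer: div

Derivation:
Stack before ???: [-8, 19]
Stack after ???:  [-1]
Checking each choice:
  rot: stack underflow (need 3, have 2)
  div: MATCH
  neg: produces [-8, 0, 0]
  swap: produces [19, 0, 0]


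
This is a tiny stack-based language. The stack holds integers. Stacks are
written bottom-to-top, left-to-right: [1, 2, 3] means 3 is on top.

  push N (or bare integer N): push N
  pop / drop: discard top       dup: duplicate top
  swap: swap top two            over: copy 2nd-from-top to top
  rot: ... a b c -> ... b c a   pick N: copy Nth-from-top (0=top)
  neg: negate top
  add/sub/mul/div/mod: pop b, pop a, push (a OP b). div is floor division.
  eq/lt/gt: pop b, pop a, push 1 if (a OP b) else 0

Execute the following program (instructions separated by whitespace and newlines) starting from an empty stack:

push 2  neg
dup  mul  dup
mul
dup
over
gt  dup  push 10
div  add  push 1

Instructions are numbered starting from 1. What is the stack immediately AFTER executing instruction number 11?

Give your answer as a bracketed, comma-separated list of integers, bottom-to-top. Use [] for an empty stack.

Answer: [16, 0, 0, 10]

Derivation:
Step 1 ('push 2'): [2]
Step 2 ('neg'): [-2]
Step 3 ('dup'): [-2, -2]
Step 4 ('mul'): [4]
Step 5 ('dup'): [4, 4]
Step 6 ('mul'): [16]
Step 7 ('dup'): [16, 16]
Step 8 ('over'): [16, 16, 16]
Step 9 ('gt'): [16, 0]
Step 10 ('dup'): [16, 0, 0]
Step 11 ('push 10'): [16, 0, 0, 10]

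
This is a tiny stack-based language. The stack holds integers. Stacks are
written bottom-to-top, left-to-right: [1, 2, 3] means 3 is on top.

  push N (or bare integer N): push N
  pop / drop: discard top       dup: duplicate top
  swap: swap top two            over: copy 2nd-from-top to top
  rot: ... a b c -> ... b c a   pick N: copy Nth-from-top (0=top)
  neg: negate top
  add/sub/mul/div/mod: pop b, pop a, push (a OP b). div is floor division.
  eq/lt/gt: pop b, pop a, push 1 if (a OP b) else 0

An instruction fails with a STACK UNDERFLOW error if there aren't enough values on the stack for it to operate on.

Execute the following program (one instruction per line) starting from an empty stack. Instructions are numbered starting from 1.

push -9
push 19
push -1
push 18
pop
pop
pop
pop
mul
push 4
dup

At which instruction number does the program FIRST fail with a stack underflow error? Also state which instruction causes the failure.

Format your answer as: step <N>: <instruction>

Answer: step 9: mul

Derivation:
Step 1 ('push -9'): stack = [-9], depth = 1
Step 2 ('push 19'): stack = [-9, 19], depth = 2
Step 3 ('push -1'): stack = [-9, 19, -1], depth = 3
Step 4 ('push 18'): stack = [-9, 19, -1, 18], depth = 4
Step 5 ('pop'): stack = [-9, 19, -1], depth = 3
Step 6 ('pop'): stack = [-9, 19], depth = 2
Step 7 ('pop'): stack = [-9], depth = 1
Step 8 ('pop'): stack = [], depth = 0
Step 9 ('mul'): needs 2 value(s) but depth is 0 — STACK UNDERFLOW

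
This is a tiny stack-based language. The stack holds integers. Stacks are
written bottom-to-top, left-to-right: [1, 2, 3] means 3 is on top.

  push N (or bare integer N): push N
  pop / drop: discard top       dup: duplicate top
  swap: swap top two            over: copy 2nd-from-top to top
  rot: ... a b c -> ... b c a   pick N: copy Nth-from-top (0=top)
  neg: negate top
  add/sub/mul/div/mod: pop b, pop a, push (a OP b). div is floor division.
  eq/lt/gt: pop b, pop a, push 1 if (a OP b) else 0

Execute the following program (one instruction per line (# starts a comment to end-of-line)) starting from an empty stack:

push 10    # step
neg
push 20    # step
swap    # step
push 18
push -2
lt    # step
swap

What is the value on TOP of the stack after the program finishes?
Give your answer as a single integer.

After 'push 10': [10]
After 'neg': [-10]
After 'push 20': [-10, 20]
After 'swap': [20, -10]
After 'push 18': [20, -10, 18]
After 'push -2': [20, -10, 18, -2]
After 'lt': [20, -10, 0]
After 'swap': [20, 0, -10]

Answer: -10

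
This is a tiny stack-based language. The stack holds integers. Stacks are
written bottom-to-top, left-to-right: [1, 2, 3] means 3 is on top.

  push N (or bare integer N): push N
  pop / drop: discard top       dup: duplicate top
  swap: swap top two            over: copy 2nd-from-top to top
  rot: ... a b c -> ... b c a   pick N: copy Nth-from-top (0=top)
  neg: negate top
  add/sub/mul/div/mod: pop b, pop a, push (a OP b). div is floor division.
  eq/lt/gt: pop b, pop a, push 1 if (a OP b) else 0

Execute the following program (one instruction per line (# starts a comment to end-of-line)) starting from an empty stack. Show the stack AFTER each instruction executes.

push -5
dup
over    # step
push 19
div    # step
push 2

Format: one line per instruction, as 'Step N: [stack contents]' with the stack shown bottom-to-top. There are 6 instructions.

Step 1: [-5]
Step 2: [-5, -5]
Step 3: [-5, -5, -5]
Step 4: [-5, -5, -5, 19]
Step 5: [-5, -5, -1]
Step 6: [-5, -5, -1, 2]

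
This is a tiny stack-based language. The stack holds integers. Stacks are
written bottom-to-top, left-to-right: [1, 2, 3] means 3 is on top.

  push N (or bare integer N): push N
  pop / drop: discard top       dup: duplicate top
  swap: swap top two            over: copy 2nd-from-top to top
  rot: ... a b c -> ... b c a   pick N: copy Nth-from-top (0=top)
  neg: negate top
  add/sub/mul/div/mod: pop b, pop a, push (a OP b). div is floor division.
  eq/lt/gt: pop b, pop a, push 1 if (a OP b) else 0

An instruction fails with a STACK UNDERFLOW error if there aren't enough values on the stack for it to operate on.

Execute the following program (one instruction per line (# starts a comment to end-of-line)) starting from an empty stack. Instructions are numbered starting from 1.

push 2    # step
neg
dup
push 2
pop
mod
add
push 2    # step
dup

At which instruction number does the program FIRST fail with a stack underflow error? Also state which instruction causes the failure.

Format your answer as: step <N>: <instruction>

Step 1 ('push 2'): stack = [2], depth = 1
Step 2 ('neg'): stack = [-2], depth = 1
Step 3 ('dup'): stack = [-2, -2], depth = 2
Step 4 ('push 2'): stack = [-2, -2, 2], depth = 3
Step 5 ('pop'): stack = [-2, -2], depth = 2
Step 6 ('mod'): stack = [0], depth = 1
Step 7 ('add'): needs 2 value(s) but depth is 1 — STACK UNDERFLOW

Answer: step 7: add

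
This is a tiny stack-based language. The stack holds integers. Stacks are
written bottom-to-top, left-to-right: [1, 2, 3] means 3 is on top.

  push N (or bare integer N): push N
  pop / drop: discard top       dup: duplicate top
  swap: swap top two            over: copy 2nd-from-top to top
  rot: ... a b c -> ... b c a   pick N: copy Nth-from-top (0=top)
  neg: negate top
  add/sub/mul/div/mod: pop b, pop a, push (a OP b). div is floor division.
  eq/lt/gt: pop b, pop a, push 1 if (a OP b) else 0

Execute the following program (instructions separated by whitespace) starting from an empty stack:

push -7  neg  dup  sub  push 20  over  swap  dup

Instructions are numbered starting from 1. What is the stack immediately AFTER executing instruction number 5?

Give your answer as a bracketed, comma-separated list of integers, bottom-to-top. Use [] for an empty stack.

Step 1 ('push -7'): [-7]
Step 2 ('neg'): [7]
Step 3 ('dup'): [7, 7]
Step 4 ('sub'): [0]
Step 5 ('push 20'): [0, 20]

Answer: [0, 20]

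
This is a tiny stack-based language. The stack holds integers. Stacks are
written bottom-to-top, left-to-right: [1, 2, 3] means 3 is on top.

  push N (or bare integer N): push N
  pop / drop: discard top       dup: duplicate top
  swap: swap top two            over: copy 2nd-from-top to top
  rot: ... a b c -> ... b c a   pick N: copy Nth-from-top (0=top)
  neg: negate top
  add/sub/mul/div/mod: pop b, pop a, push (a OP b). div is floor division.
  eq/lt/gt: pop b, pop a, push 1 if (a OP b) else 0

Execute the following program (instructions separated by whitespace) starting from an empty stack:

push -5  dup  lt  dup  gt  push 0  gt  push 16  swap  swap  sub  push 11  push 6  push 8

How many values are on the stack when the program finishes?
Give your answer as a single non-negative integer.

Answer: 4

Derivation:
After 'push -5': stack = [-5] (depth 1)
After 'dup': stack = [-5, -5] (depth 2)
After 'lt': stack = [0] (depth 1)
After 'dup': stack = [0, 0] (depth 2)
After 'gt': stack = [0] (depth 1)
After 'push 0': stack = [0, 0] (depth 2)
After 'gt': stack = [0] (depth 1)
After 'push 16': stack = [0, 16] (depth 2)
After 'swap': stack = [16, 0] (depth 2)
After 'swap': stack = [0, 16] (depth 2)
After 'sub': stack = [-16] (depth 1)
After 'push 11': stack = [-16, 11] (depth 2)
After 'push 6': stack = [-16, 11, 6] (depth 3)
After 'push 8': stack = [-16, 11, 6, 8] (depth 4)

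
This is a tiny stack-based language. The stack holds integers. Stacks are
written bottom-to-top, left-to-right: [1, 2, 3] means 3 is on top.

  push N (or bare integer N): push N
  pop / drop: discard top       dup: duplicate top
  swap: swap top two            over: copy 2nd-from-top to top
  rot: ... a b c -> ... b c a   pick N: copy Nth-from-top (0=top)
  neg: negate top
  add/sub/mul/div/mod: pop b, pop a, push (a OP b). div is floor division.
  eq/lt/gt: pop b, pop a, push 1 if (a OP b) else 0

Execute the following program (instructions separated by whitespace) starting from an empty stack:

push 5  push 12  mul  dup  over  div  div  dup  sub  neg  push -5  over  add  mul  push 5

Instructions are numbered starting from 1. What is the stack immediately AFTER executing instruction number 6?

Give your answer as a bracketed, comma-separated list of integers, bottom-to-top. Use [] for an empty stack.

Step 1 ('push 5'): [5]
Step 2 ('push 12'): [5, 12]
Step 3 ('mul'): [60]
Step 4 ('dup'): [60, 60]
Step 5 ('over'): [60, 60, 60]
Step 6 ('div'): [60, 1]

Answer: [60, 1]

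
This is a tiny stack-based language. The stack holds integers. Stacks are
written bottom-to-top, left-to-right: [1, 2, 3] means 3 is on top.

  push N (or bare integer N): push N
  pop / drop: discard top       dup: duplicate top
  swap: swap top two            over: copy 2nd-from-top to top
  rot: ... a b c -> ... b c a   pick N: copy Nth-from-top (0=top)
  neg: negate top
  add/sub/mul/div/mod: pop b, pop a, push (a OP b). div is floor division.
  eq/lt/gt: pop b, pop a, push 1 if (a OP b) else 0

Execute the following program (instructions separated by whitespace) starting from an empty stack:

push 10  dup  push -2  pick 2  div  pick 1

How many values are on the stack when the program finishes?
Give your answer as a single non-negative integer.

Answer: 4

Derivation:
After 'push 10': stack = [10] (depth 1)
After 'dup': stack = [10, 10] (depth 2)
After 'push -2': stack = [10, 10, -2] (depth 3)
After 'pick 2': stack = [10, 10, -2, 10] (depth 4)
After 'div': stack = [10, 10, -1] (depth 3)
After 'pick 1': stack = [10, 10, -1, 10] (depth 4)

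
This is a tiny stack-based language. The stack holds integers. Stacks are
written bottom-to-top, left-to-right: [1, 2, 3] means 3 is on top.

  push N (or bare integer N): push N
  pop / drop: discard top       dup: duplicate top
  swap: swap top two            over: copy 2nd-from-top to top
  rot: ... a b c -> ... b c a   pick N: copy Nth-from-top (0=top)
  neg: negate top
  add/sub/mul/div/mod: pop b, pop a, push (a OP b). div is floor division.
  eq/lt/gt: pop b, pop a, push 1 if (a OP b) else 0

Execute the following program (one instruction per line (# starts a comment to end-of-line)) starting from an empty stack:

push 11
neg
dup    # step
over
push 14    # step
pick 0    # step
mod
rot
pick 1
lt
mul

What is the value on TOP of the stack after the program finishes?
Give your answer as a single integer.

Answer: 0

Derivation:
After 'push 11': [11]
After 'neg': [-11]
After 'dup': [-11, -11]
After 'over': [-11, -11, -11]
After 'push 14': [-11, -11, -11, 14]
After 'pick 0': [-11, -11, -11, 14, 14]
After 'mod': [-11, -11, -11, 0]
After 'rot': [-11, -11, 0, -11]
After 'pick 1': [-11, -11, 0, -11, 0]
After 'lt': [-11, -11, 0, 1]
After 'mul': [-11, -11, 0]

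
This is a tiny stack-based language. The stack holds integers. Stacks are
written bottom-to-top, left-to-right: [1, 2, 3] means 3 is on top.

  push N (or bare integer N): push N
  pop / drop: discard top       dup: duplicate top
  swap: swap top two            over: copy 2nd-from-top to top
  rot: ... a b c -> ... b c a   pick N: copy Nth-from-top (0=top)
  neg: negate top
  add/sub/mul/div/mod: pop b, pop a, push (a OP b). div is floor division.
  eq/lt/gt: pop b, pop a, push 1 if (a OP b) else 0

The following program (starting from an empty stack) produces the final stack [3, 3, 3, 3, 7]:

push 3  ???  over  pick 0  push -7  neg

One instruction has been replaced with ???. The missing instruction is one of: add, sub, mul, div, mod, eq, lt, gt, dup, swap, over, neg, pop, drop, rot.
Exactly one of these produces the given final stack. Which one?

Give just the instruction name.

Answer: dup

Derivation:
Stack before ???: [3]
Stack after ???:  [3, 3]
The instruction that transforms [3] -> [3, 3] is: dup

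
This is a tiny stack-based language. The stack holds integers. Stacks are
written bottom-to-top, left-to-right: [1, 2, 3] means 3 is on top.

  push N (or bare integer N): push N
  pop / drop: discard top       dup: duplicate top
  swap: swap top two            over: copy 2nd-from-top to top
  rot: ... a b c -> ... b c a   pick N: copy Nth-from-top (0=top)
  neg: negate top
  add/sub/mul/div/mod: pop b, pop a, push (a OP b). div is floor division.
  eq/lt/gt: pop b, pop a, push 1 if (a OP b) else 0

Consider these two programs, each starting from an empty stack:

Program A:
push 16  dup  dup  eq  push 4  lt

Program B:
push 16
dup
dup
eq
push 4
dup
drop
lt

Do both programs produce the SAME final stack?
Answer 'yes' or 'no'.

Answer: yes

Derivation:
Program A trace:
  After 'push 16': [16]
  After 'dup': [16, 16]
  After 'dup': [16, 16, 16]
  After 'eq': [16, 1]
  After 'push 4': [16, 1, 4]
  After 'lt': [16, 1]
Program A final stack: [16, 1]

Program B trace:
  After 'push 16': [16]
  After 'dup': [16, 16]
  After 'dup': [16, 16, 16]
  After 'eq': [16, 1]
  After 'push 4': [16, 1, 4]
  After 'dup': [16, 1, 4, 4]
  After 'drop': [16, 1, 4]
  After 'lt': [16, 1]
Program B final stack: [16, 1]
Same: yes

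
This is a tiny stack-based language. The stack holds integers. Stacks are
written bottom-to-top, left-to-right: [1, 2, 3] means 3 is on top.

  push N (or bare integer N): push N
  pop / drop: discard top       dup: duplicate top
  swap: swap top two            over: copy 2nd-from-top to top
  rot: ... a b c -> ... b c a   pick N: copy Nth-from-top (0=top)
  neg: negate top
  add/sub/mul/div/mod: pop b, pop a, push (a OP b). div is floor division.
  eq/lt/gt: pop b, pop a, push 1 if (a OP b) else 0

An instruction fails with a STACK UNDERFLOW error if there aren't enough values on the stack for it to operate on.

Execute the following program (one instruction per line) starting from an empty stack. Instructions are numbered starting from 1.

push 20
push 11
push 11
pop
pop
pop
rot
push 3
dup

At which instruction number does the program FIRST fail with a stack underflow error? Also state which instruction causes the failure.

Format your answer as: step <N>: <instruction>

Step 1 ('push 20'): stack = [20], depth = 1
Step 2 ('push 11'): stack = [20, 11], depth = 2
Step 3 ('push 11'): stack = [20, 11, 11], depth = 3
Step 4 ('pop'): stack = [20, 11], depth = 2
Step 5 ('pop'): stack = [20], depth = 1
Step 6 ('pop'): stack = [], depth = 0
Step 7 ('rot'): needs 3 value(s) but depth is 0 — STACK UNDERFLOW

Answer: step 7: rot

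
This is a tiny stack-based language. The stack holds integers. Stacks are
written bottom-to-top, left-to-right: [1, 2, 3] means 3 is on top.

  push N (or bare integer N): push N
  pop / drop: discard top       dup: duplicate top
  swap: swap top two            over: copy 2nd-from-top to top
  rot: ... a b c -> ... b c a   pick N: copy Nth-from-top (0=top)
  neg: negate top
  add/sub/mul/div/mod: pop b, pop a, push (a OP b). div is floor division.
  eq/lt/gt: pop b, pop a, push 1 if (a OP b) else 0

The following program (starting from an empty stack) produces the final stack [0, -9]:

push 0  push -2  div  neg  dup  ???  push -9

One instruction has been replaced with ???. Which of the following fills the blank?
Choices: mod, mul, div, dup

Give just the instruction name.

Stack before ???: [0, 0]
Stack after ???:  [0]
Checking each choice:
  mod: modulo by zero
  mul: MATCH
  div: division by zero
  dup: produces [0, 0, 0, -9]


Answer: mul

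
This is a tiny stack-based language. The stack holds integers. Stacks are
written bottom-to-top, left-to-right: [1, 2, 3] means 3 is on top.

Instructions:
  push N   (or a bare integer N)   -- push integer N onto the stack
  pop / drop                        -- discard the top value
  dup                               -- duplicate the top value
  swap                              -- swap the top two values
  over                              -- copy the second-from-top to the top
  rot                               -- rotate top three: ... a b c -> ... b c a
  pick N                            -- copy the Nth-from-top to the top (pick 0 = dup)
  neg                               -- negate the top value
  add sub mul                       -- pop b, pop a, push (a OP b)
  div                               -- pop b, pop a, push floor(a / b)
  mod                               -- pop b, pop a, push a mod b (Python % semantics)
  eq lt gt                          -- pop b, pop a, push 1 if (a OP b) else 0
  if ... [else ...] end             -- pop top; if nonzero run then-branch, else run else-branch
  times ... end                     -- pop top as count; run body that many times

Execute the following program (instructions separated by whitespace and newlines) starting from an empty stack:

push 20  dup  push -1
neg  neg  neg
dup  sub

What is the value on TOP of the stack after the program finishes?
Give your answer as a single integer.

After 'push 20': [20]
After 'dup': [20, 20]
After 'push -1': [20, 20, -1]
After 'neg': [20, 20, 1]
After 'neg': [20, 20, -1]
After 'neg': [20, 20, 1]
After 'dup': [20, 20, 1, 1]
After 'sub': [20, 20, 0]

Answer: 0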